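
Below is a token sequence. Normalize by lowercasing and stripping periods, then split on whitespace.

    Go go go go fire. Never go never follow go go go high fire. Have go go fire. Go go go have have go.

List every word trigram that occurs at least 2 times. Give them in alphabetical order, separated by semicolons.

go go fire; go go go

Trigram counts meeting the condition (at least 2 times):
  go go fire: 2
  go go go: 4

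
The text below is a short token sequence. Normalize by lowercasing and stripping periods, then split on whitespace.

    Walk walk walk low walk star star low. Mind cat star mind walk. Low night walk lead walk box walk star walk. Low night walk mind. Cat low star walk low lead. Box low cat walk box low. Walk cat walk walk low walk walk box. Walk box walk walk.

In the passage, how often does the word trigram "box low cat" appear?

Scanning the 48 overlapping trigram windows for "box low cat":
  position 33–35: box low cat

1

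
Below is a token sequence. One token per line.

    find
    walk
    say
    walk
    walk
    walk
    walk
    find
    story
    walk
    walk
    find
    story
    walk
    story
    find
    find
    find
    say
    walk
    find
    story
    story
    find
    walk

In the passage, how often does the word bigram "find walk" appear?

2

Scanning the 24 overlapping bigram windows for "find walk":
  position 1–2: find walk
  position 24–25: find walk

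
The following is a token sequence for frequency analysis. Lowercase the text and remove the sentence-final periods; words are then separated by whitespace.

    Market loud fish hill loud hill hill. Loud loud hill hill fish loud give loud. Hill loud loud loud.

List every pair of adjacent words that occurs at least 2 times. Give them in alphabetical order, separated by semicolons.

hill hill; hill loud; loud hill; loud loud

Bigram counts meeting the condition (at least 2 times):
  hill hill: 2
  hill loud: 3
  loud hill: 3
  loud loud: 3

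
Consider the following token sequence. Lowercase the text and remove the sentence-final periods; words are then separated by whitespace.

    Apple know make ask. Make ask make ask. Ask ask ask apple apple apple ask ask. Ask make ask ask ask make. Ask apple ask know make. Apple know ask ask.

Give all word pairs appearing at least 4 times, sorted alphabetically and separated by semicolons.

ask ask; ask make; make ask

Bigram counts meeting the condition (at least 4 times):
  ask ask: 8
  ask make: 4
  make ask: 5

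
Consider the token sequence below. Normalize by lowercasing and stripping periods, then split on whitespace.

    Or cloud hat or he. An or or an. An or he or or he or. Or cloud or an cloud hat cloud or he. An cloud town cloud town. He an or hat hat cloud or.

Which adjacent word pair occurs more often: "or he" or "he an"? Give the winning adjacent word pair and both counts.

"or he" (4 vs 3)

"or he": 4 occurrences
"he an": 3 occurrences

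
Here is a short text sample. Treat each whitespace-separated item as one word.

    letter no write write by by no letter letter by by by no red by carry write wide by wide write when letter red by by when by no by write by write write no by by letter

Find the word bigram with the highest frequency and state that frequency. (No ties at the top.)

Bigram frequencies (highest first):
  by by: 5
  by no: 3
  write write: 2
  write by: 2
  red by: 2
  no by: 2
  … (20 more, each ≤ 2)

"by by", 5 times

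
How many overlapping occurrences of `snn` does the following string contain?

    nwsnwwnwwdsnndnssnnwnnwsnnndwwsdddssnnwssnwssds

4

Sliding a length-3 window over the 47 characters (45 positions):
  position 11–13: snn
  position 17–19: snn
  position 24–26: snn
  position 36–38: snn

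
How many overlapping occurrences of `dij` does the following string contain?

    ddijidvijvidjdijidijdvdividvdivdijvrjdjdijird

5

Sliding a length-3 window over the 45 characters (43 positions):
  position 2–4: dij
  position 14–16: dij
  position 18–20: dij
  position 32–34: dij
  position 40–42: dij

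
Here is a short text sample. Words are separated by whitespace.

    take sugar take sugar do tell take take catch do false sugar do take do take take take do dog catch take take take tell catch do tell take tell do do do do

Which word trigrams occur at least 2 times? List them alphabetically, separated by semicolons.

Trigram counts meeting the condition (at least 2 times):
  do do do: 2
  do tell take: 2
  take take take: 2

do do do; do tell take; take take take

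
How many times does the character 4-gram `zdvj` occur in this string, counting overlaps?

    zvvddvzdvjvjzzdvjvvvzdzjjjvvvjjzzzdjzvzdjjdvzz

Sliding a length-4 window over the 46 characters (43 positions):
  position 7–10: zdvj
  position 14–17: zdvj

2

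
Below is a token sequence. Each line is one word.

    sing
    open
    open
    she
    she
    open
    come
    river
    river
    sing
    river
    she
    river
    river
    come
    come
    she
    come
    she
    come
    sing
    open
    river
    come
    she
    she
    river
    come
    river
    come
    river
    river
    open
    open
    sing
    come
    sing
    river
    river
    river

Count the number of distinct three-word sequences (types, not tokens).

35

40 tokens → 38 trigram windows in total.
Repeated trigrams (each contributes count−1 duplicates):
  come river river: 2
  come she come: 2
  river come river: 2
3 duplicate windows → 38 − 3 = 35 distinct.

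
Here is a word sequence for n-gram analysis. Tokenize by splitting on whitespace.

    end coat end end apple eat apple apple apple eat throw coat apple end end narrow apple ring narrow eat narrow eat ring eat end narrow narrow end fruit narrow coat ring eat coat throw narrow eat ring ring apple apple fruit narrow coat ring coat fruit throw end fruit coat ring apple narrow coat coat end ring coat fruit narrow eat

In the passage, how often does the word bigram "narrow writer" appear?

0

Scanning the 61 overlapping bigram windows for "narrow writer":
  (none found)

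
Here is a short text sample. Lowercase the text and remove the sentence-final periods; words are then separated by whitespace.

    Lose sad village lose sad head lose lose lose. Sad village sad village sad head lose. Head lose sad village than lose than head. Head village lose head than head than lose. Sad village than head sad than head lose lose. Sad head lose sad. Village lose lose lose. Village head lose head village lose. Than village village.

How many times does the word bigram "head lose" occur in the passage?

6

Scanning the 57 overlapping bigram windows for "head lose":
  position 6–7: head lose
  position 15–16: head lose
  position 17–18: head lose
  position 39–40: head lose
  position 43–44: head lose
  position 51–52: head lose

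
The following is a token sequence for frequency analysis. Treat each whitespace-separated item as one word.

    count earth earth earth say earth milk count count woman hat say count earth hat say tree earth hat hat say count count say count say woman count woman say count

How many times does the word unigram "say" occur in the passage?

Scanning the 31 tokens for "say":
  position 5: say
  position 12: say
  position 16: say
  position 21: say
  position 24: say
  position 26: say
  position 30: say

7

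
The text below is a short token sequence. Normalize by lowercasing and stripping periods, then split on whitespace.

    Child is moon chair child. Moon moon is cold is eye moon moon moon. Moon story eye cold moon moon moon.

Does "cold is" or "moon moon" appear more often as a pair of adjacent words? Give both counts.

"cold is": 1 occurrence
"moon moon": 6 occurrences

"moon moon" (6 vs 1)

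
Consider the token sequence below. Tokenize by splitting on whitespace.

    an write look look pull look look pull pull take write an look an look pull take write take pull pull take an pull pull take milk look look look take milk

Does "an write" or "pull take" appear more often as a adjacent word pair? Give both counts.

"pull take" (4 vs 1)

"an write": 1 occurrence
"pull take": 4 occurrences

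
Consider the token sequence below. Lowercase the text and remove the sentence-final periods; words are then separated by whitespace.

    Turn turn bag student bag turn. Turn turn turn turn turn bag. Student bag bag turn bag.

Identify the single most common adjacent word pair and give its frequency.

"turn turn", 6 times

Bigram frequencies (highest first):
  turn turn: 6
  turn bag: 3
  bag student: 2
  student bag: 2
  bag turn: 2
  bag bag: 1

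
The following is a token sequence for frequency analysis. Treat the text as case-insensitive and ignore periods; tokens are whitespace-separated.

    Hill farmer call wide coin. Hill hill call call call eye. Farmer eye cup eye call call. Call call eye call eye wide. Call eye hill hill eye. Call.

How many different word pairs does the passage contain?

29 tokens → 28 bigram windows in total.
Repeated bigrams (each contributes count−1 duplicates):
  call call: 5
  call eye: 4
  eye call: 3
  hill hill: 2
10 duplicate windows → 28 − 10 = 18 distinct.

18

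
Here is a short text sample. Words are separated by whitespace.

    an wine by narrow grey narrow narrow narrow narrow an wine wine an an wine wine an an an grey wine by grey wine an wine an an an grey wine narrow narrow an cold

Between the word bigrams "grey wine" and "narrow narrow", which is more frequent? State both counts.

"narrow narrow" (4 vs 3)

"grey wine": 3 occurrences
"narrow narrow": 4 occurrences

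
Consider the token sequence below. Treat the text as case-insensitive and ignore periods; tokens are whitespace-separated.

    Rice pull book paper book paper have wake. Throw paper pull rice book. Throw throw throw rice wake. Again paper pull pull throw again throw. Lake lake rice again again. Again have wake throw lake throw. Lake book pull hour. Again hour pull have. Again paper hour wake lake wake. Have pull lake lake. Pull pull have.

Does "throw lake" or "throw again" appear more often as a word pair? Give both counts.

"throw lake" (3 vs 1)

"throw lake": 3 occurrences
"throw again": 1 occurrence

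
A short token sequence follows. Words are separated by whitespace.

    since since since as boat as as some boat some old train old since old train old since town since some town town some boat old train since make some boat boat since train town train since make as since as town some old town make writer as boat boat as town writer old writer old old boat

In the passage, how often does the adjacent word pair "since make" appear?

Scanning the 57 overlapping bigram windows for "since make":
  position 28–29: since make
  position 37–38: since make

2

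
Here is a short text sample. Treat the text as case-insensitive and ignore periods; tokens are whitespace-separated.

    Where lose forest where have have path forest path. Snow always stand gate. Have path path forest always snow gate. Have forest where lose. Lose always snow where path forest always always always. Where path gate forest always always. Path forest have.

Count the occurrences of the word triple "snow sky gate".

Scanning the 40 overlapping trigram windows for "snow sky gate":
  (none found)

0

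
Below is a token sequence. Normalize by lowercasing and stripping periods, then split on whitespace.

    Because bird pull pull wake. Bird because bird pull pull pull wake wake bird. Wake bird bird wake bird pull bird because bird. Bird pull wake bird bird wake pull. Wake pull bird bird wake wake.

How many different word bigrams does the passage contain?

36 tokens → 35 bigram windows in total.
Repeated bigrams (each contributes count−1 duplicates):
  wake bird: 5
  bird bird: 4
  bird pull: 4
  bird wake: 4
  pull wake: 4
  because bird: 3
  pull pull: 3
  bird because: 2
  … (3 more repeated)
24 duplicate windows → 35 − 24 = 11 distinct.

11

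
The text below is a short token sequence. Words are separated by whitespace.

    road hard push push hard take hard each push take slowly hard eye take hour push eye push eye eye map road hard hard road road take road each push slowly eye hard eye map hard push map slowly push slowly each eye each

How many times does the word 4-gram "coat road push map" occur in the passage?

Scanning the 41 overlapping 4-gram windows for "coat road push map":
  (none found)

0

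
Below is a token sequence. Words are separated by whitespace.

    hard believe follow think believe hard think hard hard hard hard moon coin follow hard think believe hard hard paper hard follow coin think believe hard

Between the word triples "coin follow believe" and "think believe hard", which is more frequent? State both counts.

"coin follow believe": 0 occurrences
"think believe hard": 3 occurrences

"think believe hard" (3 vs 0)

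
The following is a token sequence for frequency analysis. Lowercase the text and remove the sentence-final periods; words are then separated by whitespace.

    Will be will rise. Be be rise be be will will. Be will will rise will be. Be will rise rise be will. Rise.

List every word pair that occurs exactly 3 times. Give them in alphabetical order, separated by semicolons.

Bigram counts meeting the condition (exactly 3 times):
  be be: 3
  rise be: 3
  will be: 3

be be; rise be; will be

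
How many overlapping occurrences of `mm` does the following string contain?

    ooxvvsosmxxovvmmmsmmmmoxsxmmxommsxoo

Sliding a length-2 window over the 36 characters (35 positions):
  position 15–16: mm
  position 16–17: mm
  position 19–20: mm
  position 20–21: mm
  position 21–22: mm
  position 27–28: mm
  position 31–32: mm

7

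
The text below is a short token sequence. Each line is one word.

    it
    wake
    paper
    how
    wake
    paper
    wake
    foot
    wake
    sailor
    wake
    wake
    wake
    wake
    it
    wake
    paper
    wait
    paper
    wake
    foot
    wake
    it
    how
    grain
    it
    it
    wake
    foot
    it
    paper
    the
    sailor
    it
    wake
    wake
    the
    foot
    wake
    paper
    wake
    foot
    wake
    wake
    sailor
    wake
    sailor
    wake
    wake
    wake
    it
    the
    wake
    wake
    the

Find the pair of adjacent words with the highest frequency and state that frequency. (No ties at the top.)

"wake wake", 8 times

Bigram frequencies (highest first):
  wake wake: 8
  it wake: 4
  wake paper: 4
  wake foot: 4
  foot wake: 4
  paper wake: 3
  … (20 more, each ≤ 3)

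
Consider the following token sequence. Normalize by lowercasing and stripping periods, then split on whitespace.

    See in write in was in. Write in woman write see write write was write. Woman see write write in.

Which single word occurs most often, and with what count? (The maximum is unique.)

"write", 8 times

Unigram frequencies (highest first):
  write: 8
  in: 5
  see: 3
  was: 2
  woman: 2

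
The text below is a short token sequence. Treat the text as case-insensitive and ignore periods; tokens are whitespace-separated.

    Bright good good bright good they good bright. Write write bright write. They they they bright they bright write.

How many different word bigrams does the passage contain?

19 tokens → 18 bigram windows in total.
Repeated bigrams (each contributes count−1 duplicates):
  bright write: 3
  bright good: 2
  good bright: 2
  they bright: 2
  they they: 2
6 duplicate windows → 18 − 6 = 12 distinct.

12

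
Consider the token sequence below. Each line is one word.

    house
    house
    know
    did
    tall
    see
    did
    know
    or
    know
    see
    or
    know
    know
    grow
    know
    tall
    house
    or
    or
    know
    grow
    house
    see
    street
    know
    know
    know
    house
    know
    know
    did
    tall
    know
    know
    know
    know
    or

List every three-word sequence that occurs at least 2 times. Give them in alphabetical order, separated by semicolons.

Trigram counts meeting the condition (at least 2 times):
  know did tall: 2
  know know know: 3

know did tall; know know know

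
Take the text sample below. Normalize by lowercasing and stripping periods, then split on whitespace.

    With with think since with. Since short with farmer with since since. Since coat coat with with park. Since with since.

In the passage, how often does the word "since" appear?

Scanning the 21 tokens for "since":
  position 4: since
  position 6: since
  position 11: since
  position 12: since
  position 13: since
  position 19: since
  position 21: since

7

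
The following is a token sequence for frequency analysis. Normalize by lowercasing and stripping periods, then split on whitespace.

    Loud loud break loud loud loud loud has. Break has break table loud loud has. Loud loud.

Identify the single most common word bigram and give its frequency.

"loud loud", 6 times

Bigram frequencies (highest first):
  loud loud: 6
  loud has: 2
  has break: 2
  loud break: 1
  break loud: 1
  break has: 1
  … (3 more, each ≤ 1)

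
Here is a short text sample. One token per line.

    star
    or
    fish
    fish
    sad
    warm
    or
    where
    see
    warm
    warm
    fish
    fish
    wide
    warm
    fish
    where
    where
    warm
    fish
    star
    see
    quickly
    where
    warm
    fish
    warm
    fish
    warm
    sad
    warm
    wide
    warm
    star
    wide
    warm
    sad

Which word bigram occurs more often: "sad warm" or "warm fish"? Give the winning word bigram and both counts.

"sad warm": 2 occurrences
"warm fish": 5 occurrences

"warm fish" (5 vs 2)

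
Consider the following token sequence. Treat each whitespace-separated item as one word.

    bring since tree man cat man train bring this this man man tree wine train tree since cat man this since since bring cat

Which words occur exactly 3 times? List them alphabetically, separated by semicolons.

bring; cat; this; tree

Unigram counts meeting the condition (exactly 3 times):
  bring: 3
  cat: 3
  this: 3
  tree: 3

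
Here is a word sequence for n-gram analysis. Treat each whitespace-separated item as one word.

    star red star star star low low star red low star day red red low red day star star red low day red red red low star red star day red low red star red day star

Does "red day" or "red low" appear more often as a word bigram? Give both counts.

"red low" (5 vs 2)

"red day": 2 occurrences
"red low": 5 occurrences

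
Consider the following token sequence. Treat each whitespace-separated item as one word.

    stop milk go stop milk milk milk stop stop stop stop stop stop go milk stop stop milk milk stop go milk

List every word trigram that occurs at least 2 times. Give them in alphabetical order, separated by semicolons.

milk milk stop; milk stop stop; stop go milk; stop milk milk; stop stop stop

Trigram counts meeting the condition (at least 2 times):
  milk milk stop: 2
  milk stop stop: 2
  stop go milk: 2
  stop milk milk: 2
  stop stop stop: 4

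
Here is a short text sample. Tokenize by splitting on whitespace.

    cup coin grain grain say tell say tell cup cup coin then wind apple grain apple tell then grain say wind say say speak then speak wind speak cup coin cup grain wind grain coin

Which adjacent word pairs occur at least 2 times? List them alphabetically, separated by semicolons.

cup coin; grain say; say tell

Bigram counts meeting the condition (at least 2 times):
  cup coin: 3
  grain say: 2
  say tell: 2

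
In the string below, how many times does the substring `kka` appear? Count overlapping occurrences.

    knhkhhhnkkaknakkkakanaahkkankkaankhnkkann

Sliding a length-3 window over the 41 characters (39 positions):
  position 9–11: kka
  position 16–18: kka
  position 25–27: kka
  position 29–31: kka
  position 37–39: kka

5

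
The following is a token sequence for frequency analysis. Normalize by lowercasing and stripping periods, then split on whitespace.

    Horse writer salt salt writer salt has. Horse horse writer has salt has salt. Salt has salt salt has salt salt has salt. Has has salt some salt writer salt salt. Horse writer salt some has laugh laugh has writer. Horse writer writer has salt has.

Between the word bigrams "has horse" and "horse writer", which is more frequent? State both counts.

"horse writer" (4 vs 1)

"has horse": 1 occurrence
"horse writer": 4 occurrences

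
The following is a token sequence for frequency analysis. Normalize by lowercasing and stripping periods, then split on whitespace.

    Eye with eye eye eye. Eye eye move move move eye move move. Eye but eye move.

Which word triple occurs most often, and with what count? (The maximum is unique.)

Trigram frequencies (highest first):
  eye eye eye: 3
  eye move move: 2
  move move eye: 2
  eye with eye: 1
  with eye eye: 1
  eye eye move: 1
  … (5 more, each ≤ 1)

"eye eye eye", 3 times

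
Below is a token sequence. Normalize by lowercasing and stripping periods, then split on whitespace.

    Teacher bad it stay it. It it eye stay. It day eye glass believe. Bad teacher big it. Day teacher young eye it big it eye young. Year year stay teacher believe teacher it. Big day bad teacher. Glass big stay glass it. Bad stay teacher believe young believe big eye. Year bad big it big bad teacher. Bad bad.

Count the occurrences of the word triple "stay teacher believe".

Scanning the 58 overlapping trigram windows for "stay teacher believe":
  position 30–32: stay teacher believe
  position 45–47: stay teacher believe

2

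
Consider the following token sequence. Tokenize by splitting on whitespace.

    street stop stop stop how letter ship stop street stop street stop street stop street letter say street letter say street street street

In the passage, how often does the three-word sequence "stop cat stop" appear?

Scanning the 21 overlapping trigram windows for "stop cat stop":
  (none found)

0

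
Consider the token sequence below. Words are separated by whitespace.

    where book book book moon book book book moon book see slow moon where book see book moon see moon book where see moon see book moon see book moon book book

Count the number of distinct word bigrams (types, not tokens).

13

32 tokens → 31 bigram windows in total.
Repeated bigrams (each contributes count−1 duplicates):
  book book: 5
  book moon: 5
  moon book: 4
  moon see: 3
  see book: 3
  book see: 2
  see moon: 2
  where book: 2
18 duplicate windows → 31 − 18 = 13 distinct.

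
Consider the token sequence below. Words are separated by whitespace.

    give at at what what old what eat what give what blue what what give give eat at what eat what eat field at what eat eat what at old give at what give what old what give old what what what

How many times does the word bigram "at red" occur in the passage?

Scanning the 41 overlapping bigram windows for "at red":
  (none found)

0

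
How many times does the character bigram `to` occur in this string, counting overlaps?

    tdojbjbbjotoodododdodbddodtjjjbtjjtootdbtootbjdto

4

Sliding a length-2 window over the 49 characters (48 positions):
  position 11–12: to
  position 35–36: to
  position 41–42: to
  position 48–49: to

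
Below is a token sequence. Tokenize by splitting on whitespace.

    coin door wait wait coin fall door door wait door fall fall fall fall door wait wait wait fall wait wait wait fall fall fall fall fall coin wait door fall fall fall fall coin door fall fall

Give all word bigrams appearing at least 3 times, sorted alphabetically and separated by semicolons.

Bigram counts meeting the condition (at least 3 times):
  door fall: 3
  door wait: 3
  fall fall: 11
  wait wait: 5

door fall; door wait; fall fall; wait wait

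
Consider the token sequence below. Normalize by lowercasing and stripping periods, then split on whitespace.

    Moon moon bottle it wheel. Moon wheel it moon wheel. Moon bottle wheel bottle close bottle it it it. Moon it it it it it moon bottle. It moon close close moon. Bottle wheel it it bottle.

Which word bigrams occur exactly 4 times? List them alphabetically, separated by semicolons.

Bigram counts meeting the condition (exactly 4 times):
  it moon: 4
  moon bottle: 4

it moon; moon bottle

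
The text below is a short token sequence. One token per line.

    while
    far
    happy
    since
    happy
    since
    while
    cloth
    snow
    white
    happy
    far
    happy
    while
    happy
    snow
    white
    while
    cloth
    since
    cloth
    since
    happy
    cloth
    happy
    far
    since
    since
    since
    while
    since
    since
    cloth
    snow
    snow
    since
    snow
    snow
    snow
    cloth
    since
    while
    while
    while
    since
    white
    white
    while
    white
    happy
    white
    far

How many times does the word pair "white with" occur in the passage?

Scanning the 51 overlapping bigram windows for "white with":
  (none found)

0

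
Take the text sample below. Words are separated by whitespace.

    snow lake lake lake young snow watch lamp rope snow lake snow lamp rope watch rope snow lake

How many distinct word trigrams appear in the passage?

15

18 tokens → 16 trigram windows in total.
Repeated trigrams (each contributes count−1 duplicates):
  rope snow lake: 2
1 duplicate windows → 16 − 1 = 15 distinct.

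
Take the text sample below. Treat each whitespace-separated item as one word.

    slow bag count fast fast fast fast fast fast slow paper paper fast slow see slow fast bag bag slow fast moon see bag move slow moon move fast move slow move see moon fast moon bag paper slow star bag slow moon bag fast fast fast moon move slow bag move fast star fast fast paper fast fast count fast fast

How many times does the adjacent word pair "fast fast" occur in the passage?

Scanning the 61 overlapping bigram windows for "fast fast":
  position 4–5: fast fast
  position 5–6: fast fast
  position 6–7: fast fast
  position 7–8: fast fast
  position 8–9: fast fast
  position 45–46: fast fast
  position 46–47: fast fast
  position 55–56: fast fast
  position 58–59: fast fast
  position 61–62: fast fast

10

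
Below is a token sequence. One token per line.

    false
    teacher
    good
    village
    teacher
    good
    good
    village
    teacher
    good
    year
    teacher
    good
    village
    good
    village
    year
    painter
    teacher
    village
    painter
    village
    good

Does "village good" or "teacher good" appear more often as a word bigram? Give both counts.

"teacher good" (4 vs 2)

"village good": 2 occurrences
"teacher good": 4 occurrences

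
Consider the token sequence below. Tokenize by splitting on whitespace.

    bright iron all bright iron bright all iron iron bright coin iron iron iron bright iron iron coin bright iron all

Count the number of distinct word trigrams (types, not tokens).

21 tokens → 19 trigram windows in total.
Repeated trigrams (each contributes count−1 duplicates):
  bright iron all: 2
  iron iron bright: 2
2 duplicate windows → 19 − 2 = 17 distinct.

17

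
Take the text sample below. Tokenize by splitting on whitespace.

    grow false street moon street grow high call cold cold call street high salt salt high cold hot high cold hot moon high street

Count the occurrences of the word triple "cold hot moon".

Scanning the 22 overlapping trigram windows for "cold hot moon":
  position 20–22: cold hot moon

1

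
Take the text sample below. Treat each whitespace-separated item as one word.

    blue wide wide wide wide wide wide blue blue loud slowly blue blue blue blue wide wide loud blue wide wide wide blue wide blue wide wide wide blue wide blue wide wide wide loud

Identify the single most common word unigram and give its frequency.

"wide", 19 times

Unigram frequencies (highest first):
  wide: 19
  blue: 12
  loud: 3
  slowly: 1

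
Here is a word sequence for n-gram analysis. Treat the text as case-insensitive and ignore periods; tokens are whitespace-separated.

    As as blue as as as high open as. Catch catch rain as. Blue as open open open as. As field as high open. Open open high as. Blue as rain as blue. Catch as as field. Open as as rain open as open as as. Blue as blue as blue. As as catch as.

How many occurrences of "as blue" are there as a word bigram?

7

Scanning the 54 overlapping bigram windows for "as blue":
  position 2–3: as blue
  position 13–14: as blue
  position 28–29: as blue
  position 32–33: as blue
  position 46–47: as blue
  position 48–49: as blue
  position 50–51: as blue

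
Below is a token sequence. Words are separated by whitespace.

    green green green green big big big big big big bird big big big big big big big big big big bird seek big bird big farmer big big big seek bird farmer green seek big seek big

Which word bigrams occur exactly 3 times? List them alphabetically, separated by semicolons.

big bird; green green; seek big

Bigram counts meeting the condition (exactly 3 times):
  big bird: 3
  green green: 3
  seek big: 3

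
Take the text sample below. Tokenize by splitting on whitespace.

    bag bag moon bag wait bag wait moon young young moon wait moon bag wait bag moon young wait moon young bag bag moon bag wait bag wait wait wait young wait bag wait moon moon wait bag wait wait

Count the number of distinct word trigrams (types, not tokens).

40 tokens → 38 trigram windows in total.
Repeated trigrams (each contributes count−1 duplicates):
  wait bag wait: 4
  bag wait bag: 3
  moon bag wait: 3
  bag bag moon: 2
  bag moon bag: 2
  bag wait moon: 2
  bag wait wait: 2
  wait moon young: 2
12 duplicate windows → 38 − 12 = 26 distinct.

26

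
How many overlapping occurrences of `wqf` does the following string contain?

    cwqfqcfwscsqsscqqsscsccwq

Sliding a length-3 window over the 25 characters (23 positions):
  position 2–4: wqf

1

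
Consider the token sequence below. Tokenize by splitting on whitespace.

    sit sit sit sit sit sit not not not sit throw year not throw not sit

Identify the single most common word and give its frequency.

"sit", 8 times

Unigram frequencies (highest first):
  sit: 8
  not: 5
  throw: 2
  year: 1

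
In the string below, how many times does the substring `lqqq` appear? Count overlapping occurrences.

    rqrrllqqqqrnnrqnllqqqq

Sliding a length-4 window over the 22 characters (19 positions):
  position 6–9: lqqq
  position 18–21: lqqq

2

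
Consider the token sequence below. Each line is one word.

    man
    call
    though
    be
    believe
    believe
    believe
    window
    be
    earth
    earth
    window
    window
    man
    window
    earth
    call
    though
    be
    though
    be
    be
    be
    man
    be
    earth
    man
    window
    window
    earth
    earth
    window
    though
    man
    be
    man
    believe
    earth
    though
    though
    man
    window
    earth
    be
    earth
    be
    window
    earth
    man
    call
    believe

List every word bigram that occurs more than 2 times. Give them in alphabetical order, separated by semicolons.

be earth; man window; though be; window earth

Bigram counts meeting the condition (more than 2 times):
  be earth: 3
  man window: 3
  though be: 3
  window earth: 4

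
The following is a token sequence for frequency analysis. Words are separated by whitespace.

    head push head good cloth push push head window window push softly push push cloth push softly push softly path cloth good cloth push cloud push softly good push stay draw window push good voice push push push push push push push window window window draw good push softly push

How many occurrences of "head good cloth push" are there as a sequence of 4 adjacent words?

Scanning the 47 overlapping 4-gram windows for "head good cloth push":
  position 3–6: head good cloth push

1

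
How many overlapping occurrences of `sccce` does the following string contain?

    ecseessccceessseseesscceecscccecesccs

2

Sliding a length-5 window over the 37 characters (33 positions):
  position 7–11: sccce
  position 27–31: sccce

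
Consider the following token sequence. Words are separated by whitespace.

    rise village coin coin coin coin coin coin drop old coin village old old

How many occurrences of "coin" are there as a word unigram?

7

Scanning the 14 tokens for "coin":
  position 3: coin
  position 4: coin
  position 5: coin
  position 6: coin
  position 7: coin
  position 8: coin
  position 11: coin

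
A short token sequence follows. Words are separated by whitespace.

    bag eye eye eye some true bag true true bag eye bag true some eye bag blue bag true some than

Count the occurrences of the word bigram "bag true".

Scanning the 20 overlapping bigram windows for "bag true":
  position 7–8: bag true
  position 12–13: bag true
  position 18–19: bag true

3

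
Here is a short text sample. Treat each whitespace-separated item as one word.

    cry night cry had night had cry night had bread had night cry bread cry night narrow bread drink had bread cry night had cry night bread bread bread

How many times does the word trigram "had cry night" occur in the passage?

Scanning the 27 overlapping trigram windows for "had cry night":
  position 6–8: had cry night
  position 24–26: had cry night

2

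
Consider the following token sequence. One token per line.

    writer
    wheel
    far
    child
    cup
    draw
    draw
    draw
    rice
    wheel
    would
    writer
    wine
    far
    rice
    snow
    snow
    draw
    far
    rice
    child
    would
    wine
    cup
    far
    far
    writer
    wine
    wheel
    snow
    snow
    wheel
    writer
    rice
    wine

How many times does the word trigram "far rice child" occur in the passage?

1

Scanning the 33 overlapping trigram windows for "far rice child":
  position 19–21: far rice child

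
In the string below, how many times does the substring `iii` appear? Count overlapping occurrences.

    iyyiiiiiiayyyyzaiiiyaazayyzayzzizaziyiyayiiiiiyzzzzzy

8

Sliding a length-3 window over the 53 characters (51 positions):
  position 4–6: iii
  position 5–7: iii
  position 6–8: iii
  position 7–9: iii
  position 17–19: iii
  position 42–44: iii
  position 43–45: iii
  position 44–46: iii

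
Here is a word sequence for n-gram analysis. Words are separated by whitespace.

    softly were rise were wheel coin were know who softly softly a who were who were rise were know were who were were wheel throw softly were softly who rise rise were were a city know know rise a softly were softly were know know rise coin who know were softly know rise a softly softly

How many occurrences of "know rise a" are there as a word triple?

Scanning the 54 overlapping trigram windows for "know rise a":
  position 37–39: know rise a
  position 52–54: know rise a

2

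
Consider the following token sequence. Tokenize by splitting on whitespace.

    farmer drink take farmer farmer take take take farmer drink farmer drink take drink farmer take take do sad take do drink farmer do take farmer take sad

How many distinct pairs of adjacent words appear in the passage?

15

28 tokens → 27 bigram windows in total.
Repeated bigrams (each contributes count−1 duplicates):
  drink farmer: 3
  farmer drink: 3
  farmer take: 3
  take farmer: 3
  take take: 3
  drink take: 2
  take do: 2
12 duplicate windows → 27 − 12 = 15 distinct.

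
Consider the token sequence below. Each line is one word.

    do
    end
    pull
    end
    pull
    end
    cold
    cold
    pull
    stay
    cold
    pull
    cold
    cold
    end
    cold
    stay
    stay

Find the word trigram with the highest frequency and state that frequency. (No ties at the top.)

Trigram frequencies (highest first):
  end pull end: 2
  do end pull: 1
  pull end pull: 1
  pull end cold: 1
  end cold cold: 1
  cold cold pull: 1
  … (9 more, each ≤ 1)

"end pull end", 2 times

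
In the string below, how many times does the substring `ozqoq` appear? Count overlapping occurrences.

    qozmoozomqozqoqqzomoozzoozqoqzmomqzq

2

Sliding a length-5 window over the 36 characters (32 positions):
  position 11–15: ozqoq
  position 25–29: ozqoq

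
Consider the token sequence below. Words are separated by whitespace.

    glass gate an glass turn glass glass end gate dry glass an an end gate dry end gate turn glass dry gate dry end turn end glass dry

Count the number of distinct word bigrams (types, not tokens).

28 tokens → 27 bigram windows in total.
Repeated bigrams (each contributes count−1 duplicates):
  end gate: 3
  gate dry: 3
  dry end: 2
  glass dry: 2
  turn glass: 2
7 duplicate windows → 27 − 7 = 20 distinct.

20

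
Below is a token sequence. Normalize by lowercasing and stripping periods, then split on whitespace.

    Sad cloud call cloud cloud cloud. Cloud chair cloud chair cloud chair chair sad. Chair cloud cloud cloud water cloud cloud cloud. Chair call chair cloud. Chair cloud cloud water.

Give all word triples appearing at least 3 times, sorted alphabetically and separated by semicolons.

chair cloud chair; cloud chair cloud; cloud cloud cloud

Trigram counts meeting the condition (at least 3 times):
  chair cloud chair: 3
  cloud chair cloud: 3
  cloud cloud cloud: 4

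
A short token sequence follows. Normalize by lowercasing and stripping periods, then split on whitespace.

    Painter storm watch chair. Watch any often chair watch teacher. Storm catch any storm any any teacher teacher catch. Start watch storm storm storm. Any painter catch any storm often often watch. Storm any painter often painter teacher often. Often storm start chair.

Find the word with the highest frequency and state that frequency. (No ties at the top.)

Unigram frequencies (highest first):
  storm: 9
  any: 7
  often: 6
  watch: 5
  painter: 4
  teacher: 4
  … (3 more, each ≤ 3)

"storm", 9 times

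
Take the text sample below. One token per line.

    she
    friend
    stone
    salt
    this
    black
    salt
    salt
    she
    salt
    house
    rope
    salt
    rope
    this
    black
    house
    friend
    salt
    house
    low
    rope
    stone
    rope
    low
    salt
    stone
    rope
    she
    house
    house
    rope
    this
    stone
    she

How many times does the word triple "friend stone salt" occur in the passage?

1

Scanning the 33 overlapping trigram windows for "friend stone salt":
  position 2–4: friend stone salt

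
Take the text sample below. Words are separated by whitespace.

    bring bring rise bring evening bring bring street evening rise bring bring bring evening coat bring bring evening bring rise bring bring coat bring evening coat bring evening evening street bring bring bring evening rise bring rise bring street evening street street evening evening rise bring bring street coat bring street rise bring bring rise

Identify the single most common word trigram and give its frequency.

Trigram frequencies (highest first):
  rise bring bring: 4
  bring rise bring: 3
  evening rise bring: 3
  bring bring evening: 3
  bring bring rise: 2
  bring evening bring: 2
  … (30 more, each ≤ 2)

"rise bring bring", 4 times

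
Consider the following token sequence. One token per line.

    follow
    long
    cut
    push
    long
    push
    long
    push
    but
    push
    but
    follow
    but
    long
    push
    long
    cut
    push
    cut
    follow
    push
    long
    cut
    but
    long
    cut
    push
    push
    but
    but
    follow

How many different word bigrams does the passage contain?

16

31 tokens → 30 bigram windows in total.
Repeated bigrams (each contributes count−1 duplicates):
  long cut: 4
  push long: 4
  cut push: 3
  long push: 3
  push but: 3
  but follow: 2
  but long: 2
14 duplicate windows → 30 − 14 = 16 distinct.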